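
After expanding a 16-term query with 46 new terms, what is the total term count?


Original terms: 16
Expansion terms: 46
Total = 16 + 46 = 62

62


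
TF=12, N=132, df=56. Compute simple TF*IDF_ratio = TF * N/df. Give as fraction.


TF * (N/df)
= 12 * (132/56)
= 12 * 33/14
= 198/7

198/7


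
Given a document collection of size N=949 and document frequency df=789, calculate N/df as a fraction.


IDF ratio = N / df
= 949 / 789
= 949/789

949/789


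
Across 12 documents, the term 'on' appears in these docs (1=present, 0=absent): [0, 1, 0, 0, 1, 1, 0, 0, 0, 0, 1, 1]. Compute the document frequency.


Checking each document for 'on':
Doc 1: absent
Doc 2: present
Doc 3: absent
Doc 4: absent
Doc 5: present
Doc 6: present
Doc 7: absent
Doc 8: absent
Doc 9: absent
Doc 10: absent
Doc 11: present
Doc 12: present
df = sum of presences = 0 + 1 + 0 + 0 + 1 + 1 + 0 + 0 + 0 + 0 + 1 + 1 = 5

5


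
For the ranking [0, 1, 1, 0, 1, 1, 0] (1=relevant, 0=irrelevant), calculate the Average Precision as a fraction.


Computing P@k for each relevant position:
Position 1: not relevant
Position 2: relevant, P@2 = 1/2 = 1/2
Position 3: relevant, P@3 = 2/3 = 2/3
Position 4: not relevant
Position 5: relevant, P@5 = 3/5 = 3/5
Position 6: relevant, P@6 = 4/6 = 2/3
Position 7: not relevant
Sum of P@k = 1/2 + 2/3 + 3/5 + 2/3 = 73/30
AP = 73/30 / 4 = 73/120

73/120


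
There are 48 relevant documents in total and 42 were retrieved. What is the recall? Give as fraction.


Recall = retrieved_relevant / total_relevant
= 42 / 48
= 42 / (42 + 6)
= 7/8

7/8


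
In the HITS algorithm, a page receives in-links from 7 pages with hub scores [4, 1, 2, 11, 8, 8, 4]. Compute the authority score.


Authority = sum of hub scores of in-linkers
In-link 1: hub score = 4
In-link 2: hub score = 1
In-link 3: hub score = 2
In-link 4: hub score = 11
In-link 5: hub score = 8
In-link 6: hub score = 8
In-link 7: hub score = 4
Authority = 4 + 1 + 2 + 11 + 8 + 8 + 4 = 38

38


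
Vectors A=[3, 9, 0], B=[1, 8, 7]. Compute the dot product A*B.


Dot product = sum of element-wise products
A[0]*B[0] = 3*1 = 3
A[1]*B[1] = 9*8 = 72
A[2]*B[2] = 0*7 = 0
Sum = 3 + 72 + 0 = 75

75


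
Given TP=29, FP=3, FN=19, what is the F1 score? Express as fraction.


F1 = 2 * P * R / (P + R)
P = TP/(TP+FP) = 29/32 = 29/32
R = TP/(TP+FN) = 29/48 = 29/48
2 * P * R = 2 * 29/32 * 29/48 = 841/768
P + R = 29/32 + 29/48 = 145/96
F1 = 841/768 / 145/96 = 29/40

29/40


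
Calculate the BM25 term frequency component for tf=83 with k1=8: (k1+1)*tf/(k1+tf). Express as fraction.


BM25 TF component = (k1+1)*tf / (k1+tf)
k1 = 8, tf = 83
Numerator = (8+1)*83 = 747
Denominator = 8 + 83 = 91
= 747/91 = 747/91

747/91


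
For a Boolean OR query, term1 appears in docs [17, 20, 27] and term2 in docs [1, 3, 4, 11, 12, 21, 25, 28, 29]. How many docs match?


Boolean OR: find union of posting lists
term1 docs: [17, 20, 27]
term2 docs: [1, 3, 4, 11, 12, 21, 25, 28, 29]
Union: [1, 3, 4, 11, 12, 17, 20, 21, 25, 27, 28, 29]
|union| = 12

12


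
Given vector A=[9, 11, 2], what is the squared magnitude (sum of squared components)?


|A|^2 = sum of squared components
A[0]^2 = 9^2 = 81
A[1]^2 = 11^2 = 121
A[2]^2 = 2^2 = 4
Sum = 81 + 121 + 4 = 206

206


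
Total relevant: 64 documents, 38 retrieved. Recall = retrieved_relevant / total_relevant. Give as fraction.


Recall = retrieved_relevant / total_relevant
= 38 / 64
= 38 / (38 + 26)
= 19/32

19/32


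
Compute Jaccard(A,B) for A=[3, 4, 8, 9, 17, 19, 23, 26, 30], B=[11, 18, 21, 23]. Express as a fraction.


A intersect B = [23]
|A intersect B| = 1
A union B = [3, 4, 8, 9, 11, 17, 18, 19, 21, 23, 26, 30]
|A union B| = 12
Jaccard = 1/12 = 1/12

1/12


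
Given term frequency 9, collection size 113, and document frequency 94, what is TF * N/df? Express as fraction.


TF * (N/df)
= 9 * (113/94)
= 9 * 113/94
= 1017/94

1017/94


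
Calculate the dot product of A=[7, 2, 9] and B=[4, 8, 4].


Dot product = sum of element-wise products
A[0]*B[0] = 7*4 = 28
A[1]*B[1] = 2*8 = 16
A[2]*B[2] = 9*4 = 36
Sum = 28 + 16 + 36 = 80

80


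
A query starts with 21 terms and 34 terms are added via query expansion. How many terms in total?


Original terms: 21
Expansion terms: 34
Total = 21 + 34 = 55

55


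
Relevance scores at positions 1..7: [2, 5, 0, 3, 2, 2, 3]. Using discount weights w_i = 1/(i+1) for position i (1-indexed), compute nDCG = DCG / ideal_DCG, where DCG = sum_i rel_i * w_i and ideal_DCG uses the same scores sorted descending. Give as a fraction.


Position discount weights w_i = 1/(i+1) for i=1..7:
Weights = [1/2, 1/3, 1/4, 1/5, 1/6, 1/7, 1/8]
Actual relevance: [2, 5, 0, 3, 2, 2, 3]
DCG = 2/2 + 5/3 + 0/4 + 3/5 + 2/6 + 2/7 + 3/8 = 1193/280
Ideal relevance (sorted desc): [5, 3, 3, 2, 2, 2, 0]
Ideal DCG = 5/2 + 3/3 + 3/4 + 2/5 + 2/6 + 2/7 + 0/8 = 2213/420
nDCG = DCG / ideal_DCG = 1193/280 / 2213/420 = 3579/4426

3579/4426


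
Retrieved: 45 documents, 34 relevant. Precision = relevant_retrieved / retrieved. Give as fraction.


Precision = relevant_retrieved / total_retrieved
= 34 / 45
= 34 / (34 + 11)
= 34/45

34/45


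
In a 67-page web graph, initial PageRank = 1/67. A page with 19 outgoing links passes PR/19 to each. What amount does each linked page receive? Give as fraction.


Initial PR = 1/67 = 1/67
Outlinks = 19
Contribution per link = PR / outlinks
= 1/67 / 19
= 1/1273

1/1273


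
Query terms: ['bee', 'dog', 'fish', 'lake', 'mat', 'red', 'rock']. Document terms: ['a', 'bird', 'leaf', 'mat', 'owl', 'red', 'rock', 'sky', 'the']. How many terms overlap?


Query terms: ['bee', 'dog', 'fish', 'lake', 'mat', 'red', 'rock']
Document terms: ['a', 'bird', 'leaf', 'mat', 'owl', 'red', 'rock', 'sky', 'the']
Common terms: ['mat', 'red', 'rock']
Overlap count = 3

3


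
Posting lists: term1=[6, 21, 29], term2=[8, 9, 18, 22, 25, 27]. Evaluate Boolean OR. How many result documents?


Boolean OR: find union of posting lists
term1 docs: [6, 21, 29]
term2 docs: [8, 9, 18, 22, 25, 27]
Union: [6, 8, 9, 18, 21, 22, 25, 27, 29]
|union| = 9

9


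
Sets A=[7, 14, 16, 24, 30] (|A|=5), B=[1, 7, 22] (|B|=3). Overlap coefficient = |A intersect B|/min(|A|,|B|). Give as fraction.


A intersect B = [7]
|A intersect B| = 1
min(|A|, |B|) = min(5, 3) = 3
Overlap = 1 / 3 = 1/3

1/3


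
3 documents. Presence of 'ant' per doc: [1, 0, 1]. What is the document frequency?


Checking each document for 'ant':
Doc 1: present
Doc 2: absent
Doc 3: present
df = sum of presences = 1 + 0 + 1 = 2

2


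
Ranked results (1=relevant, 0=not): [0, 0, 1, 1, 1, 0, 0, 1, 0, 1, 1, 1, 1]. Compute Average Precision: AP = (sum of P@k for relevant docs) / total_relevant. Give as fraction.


Computing P@k for each relevant position:
Position 1: not relevant
Position 2: not relevant
Position 3: relevant, P@3 = 1/3 = 1/3
Position 4: relevant, P@4 = 2/4 = 1/2
Position 5: relevant, P@5 = 3/5 = 3/5
Position 6: not relevant
Position 7: not relevant
Position 8: relevant, P@8 = 4/8 = 1/2
Position 9: not relevant
Position 10: relevant, P@10 = 5/10 = 1/2
Position 11: relevant, P@11 = 6/11 = 6/11
Position 12: relevant, P@12 = 7/12 = 7/12
Position 13: relevant, P@13 = 8/13 = 8/13
Sum of P@k = 1/3 + 1/2 + 3/5 + 1/2 + 1/2 + 6/11 + 7/12 + 8/13 = 35843/8580
AP = 35843/8580 / 8 = 35843/68640

35843/68640


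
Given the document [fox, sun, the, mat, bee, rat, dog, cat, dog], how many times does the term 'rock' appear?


Document has 9 words
Scanning for 'rock':
Term not found in document
Count = 0

0


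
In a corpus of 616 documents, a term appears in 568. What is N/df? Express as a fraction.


IDF ratio = N / df
= 616 / 568
= 77/71

77/71


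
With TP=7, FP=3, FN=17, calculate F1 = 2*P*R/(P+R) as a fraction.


F1 = 2 * P * R / (P + R)
P = TP/(TP+FP) = 7/10 = 7/10
R = TP/(TP+FN) = 7/24 = 7/24
2 * P * R = 2 * 7/10 * 7/24 = 49/120
P + R = 7/10 + 7/24 = 119/120
F1 = 49/120 / 119/120 = 7/17

7/17


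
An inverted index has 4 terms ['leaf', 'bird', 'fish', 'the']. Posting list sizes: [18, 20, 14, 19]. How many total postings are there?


Summing posting list sizes:
'leaf': 18 postings
'bird': 20 postings
'fish': 14 postings
'the': 19 postings
Total = 18 + 20 + 14 + 19 = 71

71


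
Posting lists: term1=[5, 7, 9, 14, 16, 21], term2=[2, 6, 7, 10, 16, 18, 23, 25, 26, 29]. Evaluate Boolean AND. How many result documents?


Boolean AND: find intersection of posting lists
term1 docs: [5, 7, 9, 14, 16, 21]
term2 docs: [2, 6, 7, 10, 16, 18, 23, 25, 26, 29]
Intersection: [7, 16]
|intersection| = 2

2


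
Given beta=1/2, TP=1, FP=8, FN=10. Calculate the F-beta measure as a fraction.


P = TP/(TP+FP) = 1/9 = 1/9
R = TP/(TP+FN) = 1/11 = 1/11
beta^2 = 1/2^2 = 1/4
(1 + beta^2) = 5/4
Numerator = (1+beta^2)*P*R = 5/396
Denominator = beta^2*P + R = 1/36 + 1/11 = 47/396
F_beta = 5/47

5/47


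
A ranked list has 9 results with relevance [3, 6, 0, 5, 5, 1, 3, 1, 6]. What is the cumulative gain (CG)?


Cumulative Gain = sum of relevance scores
Position 1: rel=3, running sum=3
Position 2: rel=6, running sum=9
Position 3: rel=0, running sum=9
Position 4: rel=5, running sum=14
Position 5: rel=5, running sum=19
Position 6: rel=1, running sum=20
Position 7: rel=3, running sum=23
Position 8: rel=1, running sum=24
Position 9: rel=6, running sum=30
CG = 30

30


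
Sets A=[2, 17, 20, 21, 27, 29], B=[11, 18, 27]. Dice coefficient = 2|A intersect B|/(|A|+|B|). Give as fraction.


A intersect B = [27]
|A intersect B| = 1
|A| = 6, |B| = 3
Dice = 2*1 / (6+3)
= 2 / 9 = 2/9

2/9


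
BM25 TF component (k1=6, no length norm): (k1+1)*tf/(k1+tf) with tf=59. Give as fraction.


BM25 TF component = (k1+1)*tf / (k1+tf)
k1 = 6, tf = 59
Numerator = (6+1)*59 = 413
Denominator = 6 + 59 = 65
= 413/65 = 413/65

413/65


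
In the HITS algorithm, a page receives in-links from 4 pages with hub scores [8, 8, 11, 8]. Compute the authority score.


Authority = sum of hub scores of in-linkers
In-link 1: hub score = 8
In-link 2: hub score = 8
In-link 3: hub score = 11
In-link 4: hub score = 8
Authority = 8 + 8 + 11 + 8 = 35

35


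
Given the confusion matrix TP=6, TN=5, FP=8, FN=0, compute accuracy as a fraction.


Accuracy = (TP + TN) / (TP + TN + FP + FN)
TP + TN = 6 + 5 = 11
Total = 6 + 5 + 8 + 0 = 19
Accuracy = 11 / 19 = 11/19

11/19


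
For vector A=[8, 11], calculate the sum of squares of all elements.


|A|^2 = sum of squared components
A[0]^2 = 8^2 = 64
A[1]^2 = 11^2 = 121
Sum = 64 + 121 = 185

185


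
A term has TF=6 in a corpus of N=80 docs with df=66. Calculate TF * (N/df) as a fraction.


TF * (N/df)
= 6 * (80/66)
= 6 * 40/33
= 80/11

80/11


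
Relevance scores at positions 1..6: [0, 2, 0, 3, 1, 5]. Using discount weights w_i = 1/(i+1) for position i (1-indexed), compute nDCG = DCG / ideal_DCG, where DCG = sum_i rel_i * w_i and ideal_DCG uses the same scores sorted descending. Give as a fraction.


Position discount weights w_i = 1/(i+1) for i=1..6:
Weights = [1/2, 1/3, 1/4, 1/5, 1/6, 1/7]
Actual relevance: [0, 2, 0, 3, 1, 5]
DCG = 0/2 + 2/3 + 0/4 + 3/5 + 1/6 + 5/7 = 451/210
Ideal relevance (sorted desc): [5, 3, 2, 1, 0, 0]
Ideal DCG = 5/2 + 3/3 + 2/4 + 1/5 + 0/6 + 0/7 = 21/5
nDCG = DCG / ideal_DCG = 451/210 / 21/5 = 451/882

451/882


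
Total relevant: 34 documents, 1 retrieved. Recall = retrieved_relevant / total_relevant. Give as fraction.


Recall = retrieved_relevant / total_relevant
= 1 / 34
= 1 / (1 + 33)
= 1/34

1/34


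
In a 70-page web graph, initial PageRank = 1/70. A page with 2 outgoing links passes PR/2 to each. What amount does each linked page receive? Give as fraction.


Initial PR = 1/70 = 1/70
Outlinks = 2
Contribution per link = PR / outlinks
= 1/70 / 2
= 1/140

1/140


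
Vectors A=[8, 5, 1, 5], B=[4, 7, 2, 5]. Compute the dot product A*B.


Dot product = sum of element-wise products
A[0]*B[0] = 8*4 = 32
A[1]*B[1] = 5*7 = 35
A[2]*B[2] = 1*2 = 2
A[3]*B[3] = 5*5 = 25
Sum = 32 + 35 + 2 + 25 = 94

94


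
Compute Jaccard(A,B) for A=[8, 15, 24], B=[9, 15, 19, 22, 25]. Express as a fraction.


A intersect B = [15]
|A intersect B| = 1
A union B = [8, 9, 15, 19, 22, 24, 25]
|A union B| = 7
Jaccard = 1/7 = 1/7

1/7


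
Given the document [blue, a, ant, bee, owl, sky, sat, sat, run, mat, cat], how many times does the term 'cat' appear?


Document has 11 words
Scanning for 'cat':
Found at positions: [10]
Count = 1

1


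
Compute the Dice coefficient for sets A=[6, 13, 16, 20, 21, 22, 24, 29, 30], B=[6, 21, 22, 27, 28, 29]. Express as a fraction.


A intersect B = [6, 21, 22, 29]
|A intersect B| = 4
|A| = 9, |B| = 6
Dice = 2*4 / (9+6)
= 8 / 15 = 8/15

8/15


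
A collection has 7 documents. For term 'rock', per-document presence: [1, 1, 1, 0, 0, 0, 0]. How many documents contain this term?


Checking each document for 'rock':
Doc 1: present
Doc 2: present
Doc 3: present
Doc 4: absent
Doc 5: absent
Doc 6: absent
Doc 7: absent
df = sum of presences = 1 + 1 + 1 + 0 + 0 + 0 + 0 = 3

3


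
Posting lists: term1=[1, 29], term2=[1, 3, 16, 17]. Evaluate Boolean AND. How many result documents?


Boolean AND: find intersection of posting lists
term1 docs: [1, 29]
term2 docs: [1, 3, 16, 17]
Intersection: [1]
|intersection| = 1

1


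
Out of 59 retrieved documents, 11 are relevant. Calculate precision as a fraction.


Precision = relevant_retrieved / total_retrieved
= 11 / 59
= 11 / (11 + 48)
= 11/59

11/59


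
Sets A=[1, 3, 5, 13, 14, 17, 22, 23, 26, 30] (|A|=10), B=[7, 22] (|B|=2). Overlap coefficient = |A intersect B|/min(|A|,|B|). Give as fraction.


A intersect B = [22]
|A intersect B| = 1
min(|A|, |B|) = min(10, 2) = 2
Overlap = 1 / 2 = 1/2

1/2


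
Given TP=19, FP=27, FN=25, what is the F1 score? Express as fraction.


F1 = 2 * P * R / (P + R)
P = TP/(TP+FP) = 19/46 = 19/46
R = TP/(TP+FN) = 19/44 = 19/44
2 * P * R = 2 * 19/46 * 19/44 = 361/1012
P + R = 19/46 + 19/44 = 855/1012
F1 = 361/1012 / 855/1012 = 19/45

19/45


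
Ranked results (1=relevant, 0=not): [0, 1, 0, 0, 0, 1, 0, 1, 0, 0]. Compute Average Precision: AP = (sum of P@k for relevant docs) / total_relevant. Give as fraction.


Computing P@k for each relevant position:
Position 1: not relevant
Position 2: relevant, P@2 = 1/2 = 1/2
Position 3: not relevant
Position 4: not relevant
Position 5: not relevant
Position 6: relevant, P@6 = 2/6 = 1/3
Position 7: not relevant
Position 8: relevant, P@8 = 3/8 = 3/8
Position 9: not relevant
Position 10: not relevant
Sum of P@k = 1/2 + 1/3 + 3/8 = 29/24
AP = 29/24 / 3 = 29/72

29/72


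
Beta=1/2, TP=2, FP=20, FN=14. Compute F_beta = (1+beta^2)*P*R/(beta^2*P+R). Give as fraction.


P = TP/(TP+FP) = 2/22 = 1/11
R = TP/(TP+FN) = 2/16 = 1/8
beta^2 = 1/2^2 = 1/4
(1 + beta^2) = 5/4
Numerator = (1+beta^2)*P*R = 5/352
Denominator = beta^2*P + R = 1/44 + 1/8 = 13/88
F_beta = 5/52

5/52


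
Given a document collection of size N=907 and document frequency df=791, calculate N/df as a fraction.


IDF ratio = N / df
= 907 / 791
= 907/791

907/791


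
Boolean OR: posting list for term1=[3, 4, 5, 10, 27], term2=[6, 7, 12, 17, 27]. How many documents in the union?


Boolean OR: find union of posting lists
term1 docs: [3, 4, 5, 10, 27]
term2 docs: [6, 7, 12, 17, 27]
Union: [3, 4, 5, 6, 7, 10, 12, 17, 27]
|union| = 9

9


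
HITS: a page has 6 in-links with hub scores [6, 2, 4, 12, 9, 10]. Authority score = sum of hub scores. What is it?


Authority = sum of hub scores of in-linkers
In-link 1: hub score = 6
In-link 2: hub score = 2
In-link 3: hub score = 4
In-link 4: hub score = 12
In-link 5: hub score = 9
In-link 6: hub score = 10
Authority = 6 + 2 + 4 + 12 + 9 + 10 = 43

43


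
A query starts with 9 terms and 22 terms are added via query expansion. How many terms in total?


Original terms: 9
Expansion terms: 22
Total = 9 + 22 = 31

31


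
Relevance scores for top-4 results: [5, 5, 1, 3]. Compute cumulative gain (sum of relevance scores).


Cumulative Gain = sum of relevance scores
Position 1: rel=5, running sum=5
Position 2: rel=5, running sum=10
Position 3: rel=1, running sum=11
Position 4: rel=3, running sum=14
CG = 14

14


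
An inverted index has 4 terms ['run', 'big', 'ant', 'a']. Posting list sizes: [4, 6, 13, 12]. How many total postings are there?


Summing posting list sizes:
'run': 4 postings
'big': 6 postings
'ant': 13 postings
'a': 12 postings
Total = 4 + 6 + 13 + 12 = 35

35


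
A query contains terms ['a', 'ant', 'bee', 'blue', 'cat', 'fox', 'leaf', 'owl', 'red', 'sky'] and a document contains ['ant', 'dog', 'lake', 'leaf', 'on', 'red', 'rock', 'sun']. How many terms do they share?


Query terms: ['a', 'ant', 'bee', 'blue', 'cat', 'fox', 'leaf', 'owl', 'red', 'sky']
Document terms: ['ant', 'dog', 'lake', 'leaf', 'on', 'red', 'rock', 'sun']
Common terms: ['ant', 'leaf', 'red']
Overlap count = 3

3


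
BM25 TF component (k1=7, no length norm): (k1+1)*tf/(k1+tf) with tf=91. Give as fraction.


BM25 TF component = (k1+1)*tf / (k1+tf)
k1 = 7, tf = 91
Numerator = (7+1)*91 = 728
Denominator = 7 + 91 = 98
= 728/98 = 52/7

52/7


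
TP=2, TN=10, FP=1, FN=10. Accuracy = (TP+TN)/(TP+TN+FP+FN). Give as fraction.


Accuracy = (TP + TN) / (TP + TN + FP + FN)
TP + TN = 2 + 10 = 12
Total = 2 + 10 + 1 + 10 = 23
Accuracy = 12 / 23 = 12/23

12/23


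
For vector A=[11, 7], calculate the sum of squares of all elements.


|A|^2 = sum of squared components
A[0]^2 = 11^2 = 121
A[1]^2 = 7^2 = 49
Sum = 121 + 49 = 170

170


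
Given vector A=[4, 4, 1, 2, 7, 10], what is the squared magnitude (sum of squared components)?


|A|^2 = sum of squared components
A[0]^2 = 4^2 = 16
A[1]^2 = 4^2 = 16
A[2]^2 = 1^2 = 1
A[3]^2 = 2^2 = 4
A[4]^2 = 7^2 = 49
A[5]^2 = 10^2 = 100
Sum = 16 + 16 + 1 + 4 + 49 + 100 = 186

186


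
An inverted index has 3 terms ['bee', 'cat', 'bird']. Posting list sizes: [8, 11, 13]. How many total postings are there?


Summing posting list sizes:
'bee': 8 postings
'cat': 11 postings
'bird': 13 postings
Total = 8 + 11 + 13 = 32

32


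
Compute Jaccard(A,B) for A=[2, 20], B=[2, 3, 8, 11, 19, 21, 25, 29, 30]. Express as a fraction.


A intersect B = [2]
|A intersect B| = 1
A union B = [2, 3, 8, 11, 19, 20, 21, 25, 29, 30]
|A union B| = 10
Jaccard = 1/10 = 1/10

1/10


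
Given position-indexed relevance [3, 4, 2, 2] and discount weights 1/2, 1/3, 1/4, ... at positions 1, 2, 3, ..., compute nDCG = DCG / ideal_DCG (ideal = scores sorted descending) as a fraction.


Position discount weights w_i = 1/(i+1) for i=1..4:
Weights = [1/2, 1/3, 1/4, 1/5]
Actual relevance: [3, 4, 2, 2]
DCG = 3/2 + 4/3 + 2/4 + 2/5 = 56/15
Ideal relevance (sorted desc): [4, 3, 2, 2]
Ideal DCG = 4/2 + 3/3 + 2/4 + 2/5 = 39/10
nDCG = DCG / ideal_DCG = 56/15 / 39/10 = 112/117

112/117


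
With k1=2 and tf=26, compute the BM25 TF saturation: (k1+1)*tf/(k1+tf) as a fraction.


BM25 TF component = (k1+1)*tf / (k1+tf)
k1 = 2, tf = 26
Numerator = (2+1)*26 = 78
Denominator = 2 + 26 = 28
= 78/28 = 39/14

39/14


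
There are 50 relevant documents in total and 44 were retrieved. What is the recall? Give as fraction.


Recall = retrieved_relevant / total_relevant
= 44 / 50
= 44 / (44 + 6)
= 22/25

22/25


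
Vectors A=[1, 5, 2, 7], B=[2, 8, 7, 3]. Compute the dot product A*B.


Dot product = sum of element-wise products
A[0]*B[0] = 1*2 = 2
A[1]*B[1] = 5*8 = 40
A[2]*B[2] = 2*7 = 14
A[3]*B[3] = 7*3 = 21
Sum = 2 + 40 + 14 + 21 = 77

77


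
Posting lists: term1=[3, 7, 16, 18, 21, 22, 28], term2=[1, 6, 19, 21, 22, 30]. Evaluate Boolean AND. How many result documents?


Boolean AND: find intersection of posting lists
term1 docs: [3, 7, 16, 18, 21, 22, 28]
term2 docs: [1, 6, 19, 21, 22, 30]
Intersection: [21, 22]
|intersection| = 2

2


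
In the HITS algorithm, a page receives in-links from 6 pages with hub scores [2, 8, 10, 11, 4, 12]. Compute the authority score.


Authority = sum of hub scores of in-linkers
In-link 1: hub score = 2
In-link 2: hub score = 8
In-link 3: hub score = 10
In-link 4: hub score = 11
In-link 5: hub score = 4
In-link 6: hub score = 12
Authority = 2 + 8 + 10 + 11 + 4 + 12 = 47

47


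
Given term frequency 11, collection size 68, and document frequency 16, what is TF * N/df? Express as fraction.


TF * (N/df)
= 11 * (68/16)
= 11 * 17/4
= 187/4

187/4


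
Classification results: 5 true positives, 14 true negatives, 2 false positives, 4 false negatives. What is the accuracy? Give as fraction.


Accuracy = (TP + TN) / (TP + TN + FP + FN)
TP + TN = 5 + 14 = 19
Total = 5 + 14 + 2 + 4 = 25
Accuracy = 19 / 25 = 19/25

19/25


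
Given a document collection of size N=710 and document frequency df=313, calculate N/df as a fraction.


IDF ratio = N / df
= 710 / 313
= 710/313

710/313


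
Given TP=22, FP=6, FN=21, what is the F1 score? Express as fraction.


F1 = 2 * P * R / (P + R)
P = TP/(TP+FP) = 22/28 = 11/14
R = TP/(TP+FN) = 22/43 = 22/43
2 * P * R = 2 * 11/14 * 22/43 = 242/301
P + R = 11/14 + 22/43 = 781/602
F1 = 242/301 / 781/602 = 44/71

44/71


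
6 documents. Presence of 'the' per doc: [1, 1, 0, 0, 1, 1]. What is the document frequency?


Checking each document for 'the':
Doc 1: present
Doc 2: present
Doc 3: absent
Doc 4: absent
Doc 5: present
Doc 6: present
df = sum of presences = 1 + 1 + 0 + 0 + 1 + 1 = 4

4


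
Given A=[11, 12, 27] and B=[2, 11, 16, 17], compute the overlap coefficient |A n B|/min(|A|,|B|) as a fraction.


A intersect B = [11]
|A intersect B| = 1
min(|A|, |B|) = min(3, 4) = 3
Overlap = 1 / 3 = 1/3

1/3


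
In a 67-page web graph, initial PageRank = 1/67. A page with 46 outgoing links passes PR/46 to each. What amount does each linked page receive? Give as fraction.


Initial PR = 1/67 = 1/67
Outlinks = 46
Contribution per link = PR / outlinks
= 1/67 / 46
= 1/3082

1/3082


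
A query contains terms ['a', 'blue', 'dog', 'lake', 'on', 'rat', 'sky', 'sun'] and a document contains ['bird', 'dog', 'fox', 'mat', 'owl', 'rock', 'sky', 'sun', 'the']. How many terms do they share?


Query terms: ['a', 'blue', 'dog', 'lake', 'on', 'rat', 'sky', 'sun']
Document terms: ['bird', 'dog', 'fox', 'mat', 'owl', 'rock', 'sky', 'sun', 'the']
Common terms: ['dog', 'sky', 'sun']
Overlap count = 3

3


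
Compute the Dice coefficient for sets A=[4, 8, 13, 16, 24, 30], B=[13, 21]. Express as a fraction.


A intersect B = [13]
|A intersect B| = 1
|A| = 6, |B| = 2
Dice = 2*1 / (6+2)
= 2 / 8 = 1/4

1/4


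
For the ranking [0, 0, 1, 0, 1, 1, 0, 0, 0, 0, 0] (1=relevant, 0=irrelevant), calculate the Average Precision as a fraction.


Computing P@k for each relevant position:
Position 1: not relevant
Position 2: not relevant
Position 3: relevant, P@3 = 1/3 = 1/3
Position 4: not relevant
Position 5: relevant, P@5 = 2/5 = 2/5
Position 6: relevant, P@6 = 3/6 = 1/2
Position 7: not relevant
Position 8: not relevant
Position 9: not relevant
Position 10: not relevant
Position 11: not relevant
Sum of P@k = 1/3 + 2/5 + 1/2 = 37/30
AP = 37/30 / 3 = 37/90

37/90


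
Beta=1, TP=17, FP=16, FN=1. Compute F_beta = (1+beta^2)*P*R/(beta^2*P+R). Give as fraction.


P = TP/(TP+FP) = 17/33 = 17/33
R = TP/(TP+FN) = 17/18 = 17/18
beta^2 = 1^2 = 1
(1 + beta^2) = 2
Numerator = (1+beta^2)*P*R = 289/297
Denominator = beta^2*P + R = 17/33 + 17/18 = 289/198
F_beta = 2/3

2/3


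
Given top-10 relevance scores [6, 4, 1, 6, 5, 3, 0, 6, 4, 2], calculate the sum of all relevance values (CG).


Cumulative Gain = sum of relevance scores
Position 1: rel=6, running sum=6
Position 2: rel=4, running sum=10
Position 3: rel=1, running sum=11
Position 4: rel=6, running sum=17
Position 5: rel=5, running sum=22
Position 6: rel=3, running sum=25
Position 7: rel=0, running sum=25
Position 8: rel=6, running sum=31
Position 9: rel=4, running sum=35
Position 10: rel=2, running sum=37
CG = 37

37


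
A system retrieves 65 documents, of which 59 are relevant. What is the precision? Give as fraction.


Precision = relevant_retrieved / total_retrieved
= 59 / 65
= 59 / (59 + 6)
= 59/65

59/65


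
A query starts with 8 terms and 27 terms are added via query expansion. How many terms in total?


Original terms: 8
Expansion terms: 27
Total = 8 + 27 = 35

35


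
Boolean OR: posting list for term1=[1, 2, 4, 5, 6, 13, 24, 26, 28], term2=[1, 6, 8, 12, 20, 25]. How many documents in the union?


Boolean OR: find union of posting lists
term1 docs: [1, 2, 4, 5, 6, 13, 24, 26, 28]
term2 docs: [1, 6, 8, 12, 20, 25]
Union: [1, 2, 4, 5, 6, 8, 12, 13, 20, 24, 25, 26, 28]
|union| = 13

13


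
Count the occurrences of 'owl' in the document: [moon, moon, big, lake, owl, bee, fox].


Document has 7 words
Scanning for 'owl':
Found at positions: [4]
Count = 1

1


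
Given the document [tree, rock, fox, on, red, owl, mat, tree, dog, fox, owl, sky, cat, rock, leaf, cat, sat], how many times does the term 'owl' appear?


Document has 17 words
Scanning for 'owl':
Found at positions: [5, 10]
Count = 2

2


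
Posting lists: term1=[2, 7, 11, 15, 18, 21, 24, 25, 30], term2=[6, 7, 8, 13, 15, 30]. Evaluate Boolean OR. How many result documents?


Boolean OR: find union of posting lists
term1 docs: [2, 7, 11, 15, 18, 21, 24, 25, 30]
term2 docs: [6, 7, 8, 13, 15, 30]
Union: [2, 6, 7, 8, 11, 13, 15, 18, 21, 24, 25, 30]
|union| = 12

12


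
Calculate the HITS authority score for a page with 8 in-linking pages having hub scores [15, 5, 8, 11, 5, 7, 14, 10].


Authority = sum of hub scores of in-linkers
In-link 1: hub score = 15
In-link 2: hub score = 5
In-link 3: hub score = 8
In-link 4: hub score = 11
In-link 5: hub score = 5
In-link 6: hub score = 7
In-link 7: hub score = 14
In-link 8: hub score = 10
Authority = 15 + 5 + 8 + 11 + 5 + 7 + 14 + 10 = 75

75


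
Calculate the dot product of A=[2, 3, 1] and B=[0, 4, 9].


Dot product = sum of element-wise products
A[0]*B[0] = 2*0 = 0
A[1]*B[1] = 3*4 = 12
A[2]*B[2] = 1*9 = 9
Sum = 0 + 12 + 9 = 21

21


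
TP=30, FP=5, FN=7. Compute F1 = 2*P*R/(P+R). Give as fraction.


F1 = 2 * P * R / (P + R)
P = TP/(TP+FP) = 30/35 = 6/7
R = TP/(TP+FN) = 30/37 = 30/37
2 * P * R = 2 * 6/7 * 30/37 = 360/259
P + R = 6/7 + 30/37 = 432/259
F1 = 360/259 / 432/259 = 5/6

5/6


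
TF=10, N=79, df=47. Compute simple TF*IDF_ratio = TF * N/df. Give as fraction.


TF * (N/df)
= 10 * (79/47)
= 10 * 79/47
= 790/47

790/47


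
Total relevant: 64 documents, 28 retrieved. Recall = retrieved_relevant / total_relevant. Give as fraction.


Recall = retrieved_relevant / total_relevant
= 28 / 64
= 28 / (28 + 36)
= 7/16

7/16


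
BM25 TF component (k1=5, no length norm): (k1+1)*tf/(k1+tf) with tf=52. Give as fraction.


BM25 TF component = (k1+1)*tf / (k1+tf)
k1 = 5, tf = 52
Numerator = (5+1)*52 = 312
Denominator = 5 + 52 = 57
= 312/57 = 104/19

104/19


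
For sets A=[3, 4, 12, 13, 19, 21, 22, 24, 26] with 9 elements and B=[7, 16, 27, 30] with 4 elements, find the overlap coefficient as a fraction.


A intersect B = []
|A intersect B| = 0
min(|A|, |B|) = min(9, 4) = 4
Overlap = 0 / 4 = 0

0


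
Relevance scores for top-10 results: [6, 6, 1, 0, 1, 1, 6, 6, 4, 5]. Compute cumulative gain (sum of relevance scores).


Cumulative Gain = sum of relevance scores
Position 1: rel=6, running sum=6
Position 2: rel=6, running sum=12
Position 3: rel=1, running sum=13
Position 4: rel=0, running sum=13
Position 5: rel=1, running sum=14
Position 6: rel=1, running sum=15
Position 7: rel=6, running sum=21
Position 8: rel=6, running sum=27
Position 9: rel=4, running sum=31
Position 10: rel=5, running sum=36
CG = 36

36


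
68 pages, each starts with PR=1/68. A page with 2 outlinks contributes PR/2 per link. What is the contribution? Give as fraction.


Initial PR = 1/68 = 1/68
Outlinks = 2
Contribution per link = PR / outlinks
= 1/68 / 2
= 1/136

1/136


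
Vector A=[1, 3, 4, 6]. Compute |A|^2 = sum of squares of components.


|A|^2 = sum of squared components
A[0]^2 = 1^2 = 1
A[1]^2 = 3^2 = 9
A[2]^2 = 4^2 = 16
A[3]^2 = 6^2 = 36
Sum = 1 + 9 + 16 + 36 = 62

62


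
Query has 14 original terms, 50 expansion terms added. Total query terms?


Original terms: 14
Expansion terms: 50
Total = 14 + 50 = 64

64


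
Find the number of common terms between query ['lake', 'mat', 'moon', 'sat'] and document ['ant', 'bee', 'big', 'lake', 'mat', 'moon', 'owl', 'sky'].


Query terms: ['lake', 'mat', 'moon', 'sat']
Document terms: ['ant', 'bee', 'big', 'lake', 'mat', 'moon', 'owl', 'sky']
Common terms: ['lake', 'mat', 'moon']
Overlap count = 3

3


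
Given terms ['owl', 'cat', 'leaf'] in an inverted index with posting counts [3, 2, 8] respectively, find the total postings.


Summing posting list sizes:
'owl': 3 postings
'cat': 2 postings
'leaf': 8 postings
Total = 3 + 2 + 8 = 13

13


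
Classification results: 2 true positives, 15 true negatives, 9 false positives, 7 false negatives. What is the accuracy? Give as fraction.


Accuracy = (TP + TN) / (TP + TN + FP + FN)
TP + TN = 2 + 15 = 17
Total = 2 + 15 + 9 + 7 = 33
Accuracy = 17 / 33 = 17/33

17/33


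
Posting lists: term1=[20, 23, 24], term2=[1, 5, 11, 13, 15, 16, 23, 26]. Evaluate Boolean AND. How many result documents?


Boolean AND: find intersection of posting lists
term1 docs: [20, 23, 24]
term2 docs: [1, 5, 11, 13, 15, 16, 23, 26]
Intersection: [23]
|intersection| = 1

1


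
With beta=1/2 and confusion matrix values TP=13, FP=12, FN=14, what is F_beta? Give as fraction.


P = TP/(TP+FP) = 13/25 = 13/25
R = TP/(TP+FN) = 13/27 = 13/27
beta^2 = 1/2^2 = 1/4
(1 + beta^2) = 5/4
Numerator = (1+beta^2)*P*R = 169/540
Denominator = beta^2*P + R = 13/100 + 13/27 = 1651/2700
F_beta = 65/127

65/127


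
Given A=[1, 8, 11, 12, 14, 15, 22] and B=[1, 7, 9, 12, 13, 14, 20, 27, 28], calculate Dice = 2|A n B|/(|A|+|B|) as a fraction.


A intersect B = [1, 12, 14]
|A intersect B| = 3
|A| = 7, |B| = 9
Dice = 2*3 / (7+9)
= 6 / 16 = 3/8

3/8


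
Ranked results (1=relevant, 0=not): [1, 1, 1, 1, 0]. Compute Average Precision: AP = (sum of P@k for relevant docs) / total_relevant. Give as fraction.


Computing P@k for each relevant position:
Position 1: relevant, P@1 = 1/1 = 1
Position 2: relevant, P@2 = 2/2 = 1
Position 3: relevant, P@3 = 3/3 = 1
Position 4: relevant, P@4 = 4/4 = 1
Position 5: not relevant
Sum of P@k = 1 + 1 + 1 + 1 = 4
AP = 4 / 4 = 1

1


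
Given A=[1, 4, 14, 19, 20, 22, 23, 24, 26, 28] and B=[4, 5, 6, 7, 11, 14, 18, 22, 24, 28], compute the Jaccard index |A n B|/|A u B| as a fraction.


A intersect B = [4, 14, 22, 24, 28]
|A intersect B| = 5
A union B = [1, 4, 5, 6, 7, 11, 14, 18, 19, 20, 22, 23, 24, 26, 28]
|A union B| = 15
Jaccard = 5/15 = 1/3

1/3


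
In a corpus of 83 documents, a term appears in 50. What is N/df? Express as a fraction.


IDF ratio = N / df
= 83 / 50
= 83/50

83/50


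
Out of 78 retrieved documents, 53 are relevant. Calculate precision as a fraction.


Precision = relevant_retrieved / total_retrieved
= 53 / 78
= 53 / (53 + 25)
= 53/78

53/78


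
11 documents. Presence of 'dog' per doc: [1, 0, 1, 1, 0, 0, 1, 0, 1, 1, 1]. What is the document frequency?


Checking each document for 'dog':
Doc 1: present
Doc 2: absent
Doc 3: present
Doc 4: present
Doc 5: absent
Doc 6: absent
Doc 7: present
Doc 8: absent
Doc 9: present
Doc 10: present
Doc 11: present
df = sum of presences = 1 + 0 + 1 + 1 + 0 + 0 + 1 + 0 + 1 + 1 + 1 = 7

7


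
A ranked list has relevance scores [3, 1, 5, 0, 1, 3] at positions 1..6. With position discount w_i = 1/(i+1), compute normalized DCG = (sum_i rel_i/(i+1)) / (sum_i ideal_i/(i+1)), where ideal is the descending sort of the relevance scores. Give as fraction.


Position discount weights w_i = 1/(i+1) for i=1..6:
Weights = [1/2, 1/3, 1/4, 1/5, 1/6, 1/7]
Actual relevance: [3, 1, 5, 0, 1, 3]
DCG = 3/2 + 1/3 + 5/4 + 0/5 + 1/6 + 3/7 = 103/28
Ideal relevance (sorted desc): [5, 3, 3, 1, 1, 0]
Ideal DCG = 5/2 + 3/3 + 3/4 + 1/5 + 1/6 + 0/7 = 277/60
nDCG = DCG / ideal_DCG = 103/28 / 277/60 = 1545/1939

1545/1939


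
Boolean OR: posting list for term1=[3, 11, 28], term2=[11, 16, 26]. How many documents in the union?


Boolean OR: find union of posting lists
term1 docs: [3, 11, 28]
term2 docs: [11, 16, 26]
Union: [3, 11, 16, 26, 28]
|union| = 5

5


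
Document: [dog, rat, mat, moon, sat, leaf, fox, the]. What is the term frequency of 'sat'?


Document has 8 words
Scanning for 'sat':
Found at positions: [4]
Count = 1

1


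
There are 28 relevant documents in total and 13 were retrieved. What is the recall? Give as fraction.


Recall = retrieved_relevant / total_relevant
= 13 / 28
= 13 / (13 + 15)
= 13/28

13/28


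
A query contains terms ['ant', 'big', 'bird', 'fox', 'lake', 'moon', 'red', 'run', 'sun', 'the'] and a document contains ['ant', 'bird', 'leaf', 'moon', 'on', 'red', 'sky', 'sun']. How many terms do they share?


Query terms: ['ant', 'big', 'bird', 'fox', 'lake', 'moon', 'red', 'run', 'sun', 'the']
Document terms: ['ant', 'bird', 'leaf', 'moon', 'on', 'red', 'sky', 'sun']
Common terms: ['ant', 'bird', 'moon', 'red', 'sun']
Overlap count = 5

5


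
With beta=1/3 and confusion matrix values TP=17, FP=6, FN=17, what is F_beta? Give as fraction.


P = TP/(TP+FP) = 17/23 = 17/23
R = TP/(TP+FN) = 17/34 = 1/2
beta^2 = 1/3^2 = 1/9
(1 + beta^2) = 10/9
Numerator = (1+beta^2)*P*R = 85/207
Denominator = beta^2*P + R = 17/207 + 1/2 = 241/414
F_beta = 170/241

170/241


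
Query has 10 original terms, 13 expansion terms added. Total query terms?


Original terms: 10
Expansion terms: 13
Total = 10 + 13 = 23

23


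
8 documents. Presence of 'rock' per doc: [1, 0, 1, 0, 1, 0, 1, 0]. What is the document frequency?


Checking each document for 'rock':
Doc 1: present
Doc 2: absent
Doc 3: present
Doc 4: absent
Doc 5: present
Doc 6: absent
Doc 7: present
Doc 8: absent
df = sum of presences = 1 + 0 + 1 + 0 + 1 + 0 + 1 + 0 = 4

4


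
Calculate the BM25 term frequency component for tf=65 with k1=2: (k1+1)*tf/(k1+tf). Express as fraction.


BM25 TF component = (k1+1)*tf / (k1+tf)
k1 = 2, tf = 65
Numerator = (2+1)*65 = 195
Denominator = 2 + 65 = 67
= 195/67 = 195/67

195/67


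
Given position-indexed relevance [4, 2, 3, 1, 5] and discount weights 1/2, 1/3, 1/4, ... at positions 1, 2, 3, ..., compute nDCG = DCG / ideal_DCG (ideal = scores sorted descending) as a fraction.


Position discount weights w_i = 1/(i+1) for i=1..5:
Weights = [1/2, 1/3, 1/4, 1/5, 1/6]
Actual relevance: [4, 2, 3, 1, 5]
DCG = 4/2 + 2/3 + 3/4 + 1/5 + 5/6 = 89/20
Ideal relevance (sorted desc): [5, 4, 3, 2, 1]
Ideal DCG = 5/2 + 4/3 + 3/4 + 2/5 + 1/6 = 103/20
nDCG = DCG / ideal_DCG = 89/20 / 103/20 = 89/103

89/103


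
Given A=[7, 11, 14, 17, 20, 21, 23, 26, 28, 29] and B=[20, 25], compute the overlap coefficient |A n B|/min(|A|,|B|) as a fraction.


A intersect B = [20]
|A intersect B| = 1
min(|A|, |B|) = min(10, 2) = 2
Overlap = 1 / 2 = 1/2

1/2


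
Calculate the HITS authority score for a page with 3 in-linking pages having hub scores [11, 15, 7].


Authority = sum of hub scores of in-linkers
In-link 1: hub score = 11
In-link 2: hub score = 15
In-link 3: hub score = 7
Authority = 11 + 15 + 7 = 33

33


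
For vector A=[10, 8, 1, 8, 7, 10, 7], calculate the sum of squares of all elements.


|A|^2 = sum of squared components
A[0]^2 = 10^2 = 100
A[1]^2 = 8^2 = 64
A[2]^2 = 1^2 = 1
A[3]^2 = 8^2 = 64
A[4]^2 = 7^2 = 49
A[5]^2 = 10^2 = 100
A[6]^2 = 7^2 = 49
Sum = 100 + 64 + 1 + 64 + 49 + 100 + 49 = 427

427


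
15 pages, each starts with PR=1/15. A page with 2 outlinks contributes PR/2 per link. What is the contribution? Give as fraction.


Initial PR = 1/15 = 1/15
Outlinks = 2
Contribution per link = PR / outlinks
= 1/15 / 2
= 1/30

1/30


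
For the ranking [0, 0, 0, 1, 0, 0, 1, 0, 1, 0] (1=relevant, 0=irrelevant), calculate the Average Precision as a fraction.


Computing P@k for each relevant position:
Position 1: not relevant
Position 2: not relevant
Position 3: not relevant
Position 4: relevant, P@4 = 1/4 = 1/4
Position 5: not relevant
Position 6: not relevant
Position 7: relevant, P@7 = 2/7 = 2/7
Position 8: not relevant
Position 9: relevant, P@9 = 3/9 = 1/3
Position 10: not relevant
Sum of P@k = 1/4 + 2/7 + 1/3 = 73/84
AP = 73/84 / 3 = 73/252

73/252


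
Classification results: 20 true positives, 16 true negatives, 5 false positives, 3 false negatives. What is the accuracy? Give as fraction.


Accuracy = (TP + TN) / (TP + TN + FP + FN)
TP + TN = 20 + 16 = 36
Total = 20 + 16 + 5 + 3 = 44
Accuracy = 36 / 44 = 9/11

9/11


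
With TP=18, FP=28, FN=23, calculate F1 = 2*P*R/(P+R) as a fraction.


F1 = 2 * P * R / (P + R)
P = TP/(TP+FP) = 18/46 = 9/23
R = TP/(TP+FN) = 18/41 = 18/41
2 * P * R = 2 * 9/23 * 18/41 = 324/943
P + R = 9/23 + 18/41 = 783/943
F1 = 324/943 / 783/943 = 12/29

12/29


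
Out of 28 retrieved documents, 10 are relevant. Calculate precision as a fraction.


Precision = relevant_retrieved / total_retrieved
= 10 / 28
= 10 / (10 + 18)
= 5/14

5/14


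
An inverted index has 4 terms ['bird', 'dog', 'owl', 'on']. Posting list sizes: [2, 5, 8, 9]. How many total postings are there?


Summing posting list sizes:
'bird': 2 postings
'dog': 5 postings
'owl': 8 postings
'on': 9 postings
Total = 2 + 5 + 8 + 9 = 24

24


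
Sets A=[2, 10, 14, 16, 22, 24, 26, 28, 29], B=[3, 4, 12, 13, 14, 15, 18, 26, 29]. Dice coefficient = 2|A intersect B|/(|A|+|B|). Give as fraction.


A intersect B = [14, 26, 29]
|A intersect B| = 3
|A| = 9, |B| = 9
Dice = 2*3 / (9+9)
= 6 / 18 = 1/3

1/3


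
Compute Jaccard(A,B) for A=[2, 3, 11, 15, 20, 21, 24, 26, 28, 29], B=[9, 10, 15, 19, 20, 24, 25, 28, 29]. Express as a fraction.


A intersect B = [15, 20, 24, 28, 29]
|A intersect B| = 5
A union B = [2, 3, 9, 10, 11, 15, 19, 20, 21, 24, 25, 26, 28, 29]
|A union B| = 14
Jaccard = 5/14 = 5/14

5/14


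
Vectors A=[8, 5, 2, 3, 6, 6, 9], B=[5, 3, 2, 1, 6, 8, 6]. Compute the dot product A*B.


Dot product = sum of element-wise products
A[0]*B[0] = 8*5 = 40
A[1]*B[1] = 5*3 = 15
A[2]*B[2] = 2*2 = 4
A[3]*B[3] = 3*1 = 3
A[4]*B[4] = 6*6 = 36
A[5]*B[5] = 6*8 = 48
A[6]*B[6] = 9*6 = 54
Sum = 40 + 15 + 4 + 3 + 36 + 48 + 54 = 200

200


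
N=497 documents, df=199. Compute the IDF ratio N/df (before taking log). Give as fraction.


IDF ratio = N / df
= 497 / 199
= 497/199

497/199


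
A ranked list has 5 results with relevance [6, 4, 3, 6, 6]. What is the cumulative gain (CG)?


Cumulative Gain = sum of relevance scores
Position 1: rel=6, running sum=6
Position 2: rel=4, running sum=10
Position 3: rel=3, running sum=13
Position 4: rel=6, running sum=19
Position 5: rel=6, running sum=25
CG = 25

25


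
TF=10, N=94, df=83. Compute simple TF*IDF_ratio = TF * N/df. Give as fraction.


TF * (N/df)
= 10 * (94/83)
= 10 * 94/83
= 940/83

940/83


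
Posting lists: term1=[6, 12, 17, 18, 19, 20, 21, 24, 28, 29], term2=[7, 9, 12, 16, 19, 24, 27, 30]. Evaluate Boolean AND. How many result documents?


Boolean AND: find intersection of posting lists
term1 docs: [6, 12, 17, 18, 19, 20, 21, 24, 28, 29]
term2 docs: [7, 9, 12, 16, 19, 24, 27, 30]
Intersection: [12, 19, 24]
|intersection| = 3

3


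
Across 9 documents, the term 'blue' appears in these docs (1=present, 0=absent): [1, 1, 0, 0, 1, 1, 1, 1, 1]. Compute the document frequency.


Checking each document for 'blue':
Doc 1: present
Doc 2: present
Doc 3: absent
Doc 4: absent
Doc 5: present
Doc 6: present
Doc 7: present
Doc 8: present
Doc 9: present
df = sum of presences = 1 + 1 + 0 + 0 + 1 + 1 + 1 + 1 + 1 = 7

7


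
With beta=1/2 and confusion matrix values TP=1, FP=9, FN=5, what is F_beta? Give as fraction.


P = TP/(TP+FP) = 1/10 = 1/10
R = TP/(TP+FN) = 1/6 = 1/6
beta^2 = 1/2^2 = 1/4
(1 + beta^2) = 5/4
Numerator = (1+beta^2)*P*R = 1/48
Denominator = beta^2*P + R = 1/40 + 1/6 = 23/120
F_beta = 5/46

5/46


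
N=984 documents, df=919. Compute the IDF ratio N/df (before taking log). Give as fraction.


IDF ratio = N / df
= 984 / 919
= 984/919

984/919
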